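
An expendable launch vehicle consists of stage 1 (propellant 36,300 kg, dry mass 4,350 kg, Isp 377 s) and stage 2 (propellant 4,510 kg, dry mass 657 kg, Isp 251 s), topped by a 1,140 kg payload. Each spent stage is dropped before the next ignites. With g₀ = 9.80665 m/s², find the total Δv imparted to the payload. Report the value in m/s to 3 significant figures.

Δv ≈ 8570 m/s

Ignition mass of stage 1 = 36,300+4,350 + 4,510+657 + 1,140 = 46,957 kg.
Stage 1: m₀ = 46,957 kg, m_f = 46,957 − 36,300 = 10,657 kg; Δv = 377×9.80665×ln(4.406) = 3697.1×1.4830 ≈ 5483 m/s.
Stage 2: m₀ = 6,307 kg, m_f = 6,307 − 4,510 = 1,797 kg; Δv = 251×9.80665×ln(3.51) = 2461.5×1.2555 ≈ 3090 m/s.
Total Δv = 5483 + 3090 = 8573 m/s.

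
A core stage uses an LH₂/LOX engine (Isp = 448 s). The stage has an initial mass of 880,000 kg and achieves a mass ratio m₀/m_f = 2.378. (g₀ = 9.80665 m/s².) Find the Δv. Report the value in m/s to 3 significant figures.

v_e = Isp · g₀ = 448 × 9.80665 = 4393.4 m/s.
From the ideal rocket equation, Δv = v_e · ln(2.378) = 4393.4 × 0.8663 ≈ 3805.8 m/s.

Δv ≈ 3810 m/s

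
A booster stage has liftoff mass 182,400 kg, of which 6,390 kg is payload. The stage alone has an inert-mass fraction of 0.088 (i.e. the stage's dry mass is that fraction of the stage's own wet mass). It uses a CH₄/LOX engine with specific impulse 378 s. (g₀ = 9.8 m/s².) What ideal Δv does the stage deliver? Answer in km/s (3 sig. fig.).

Δv ≈ 7.86 km/s

Stage wet mass = m₀ − payload = 182,400 − 6,390 = 176,010 kg.
Stage dry mass = ε × stage wet mass = 0.088 × 176,010 = 15,488.9 kg.
Burnout mass m_f = stage dry + payload = 15,488.9 + 6,390 = 21,878.9 kg.
v_e = Isp · g₀ = 378 × 9.8 = 3704.4 m/s.
Δv = v_e · ln(182,400/21,878.9) = 3704.4 × ln(8.337) = 3704.4 × 2.1207 ≈ 7856 m/s.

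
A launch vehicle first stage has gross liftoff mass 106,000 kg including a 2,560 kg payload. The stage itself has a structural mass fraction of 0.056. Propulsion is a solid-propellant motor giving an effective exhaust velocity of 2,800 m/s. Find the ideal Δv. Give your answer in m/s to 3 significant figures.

Stage wet mass = m₀ − payload = 106,000 − 2,560 = 103,440 kg.
Stage dry mass = ε × stage wet mass = 0.056 × 103,440 = 5,792.64 kg.
Burnout mass m_f = stage dry + payload = 5,792.64 + 2,560 = 8,352.64 kg.
Rocket equation: Δv = v_e · ln(106,000/8,352.64) = 2800.0 × ln(12.69) = 2800.0 × 2.5409 ≈ 7114 m/s.

Δv ≈ 7110 m/s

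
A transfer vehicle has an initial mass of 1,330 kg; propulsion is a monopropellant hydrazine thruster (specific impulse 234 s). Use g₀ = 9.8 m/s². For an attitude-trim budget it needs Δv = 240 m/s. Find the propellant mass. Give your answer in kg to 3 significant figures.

propellant mass ≈ 132 kg

v_e = Isp · g₀ = 234 × 9.8 = 2293.2 m/s.
m₀/m_f = exp(Δv / v_e) = exp(240 / 2293.2) = exp(0.1047) = 1.1103.
m_f = 1,330 / 1.1103 = 1,197.87 kg, so propellant = m₀ − m_f = 1,330 − 1,197.87 = 132.13 kg.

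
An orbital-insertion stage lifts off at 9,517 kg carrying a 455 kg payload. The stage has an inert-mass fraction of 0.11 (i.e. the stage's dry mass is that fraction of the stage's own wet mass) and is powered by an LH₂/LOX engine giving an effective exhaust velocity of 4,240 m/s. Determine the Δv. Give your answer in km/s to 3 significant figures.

Stage wet mass = m₀ − payload = 9,517 − 455 = 9,062 kg.
Stage dry mass = ε × stage wet mass = 0.11 × 9,062 = 996.82 kg.
Burnout mass m_f = stage dry + payload = 996.82 + 455 = 1,451.82 kg.
Δv = v_e · ln(9,517/1,451.82) = 4240.0 × ln(6.555) = 4240.0 × 1.8803 ≈ 7972 m/s.

Δv ≈ 7.97 km/s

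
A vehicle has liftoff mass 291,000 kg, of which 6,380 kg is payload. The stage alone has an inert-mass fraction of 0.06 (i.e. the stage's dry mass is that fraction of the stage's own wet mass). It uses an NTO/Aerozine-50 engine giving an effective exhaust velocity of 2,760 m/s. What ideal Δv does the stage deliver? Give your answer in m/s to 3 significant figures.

Stage wet mass = m₀ − payload = 291,000 − 6,380 = 284,620 kg.
Stage dry mass = ε × stage wet mass = 0.06 × 284,620 = 17,077.2 kg.
Burnout mass m_f = stage dry + payload = 17,077.2 + 6,380 = 23,457.2 kg.
Rocket equation: Δv = v_e · ln(291,000/23,457.2) = 2760.0 × ln(12.41) = 2760.0 × 2.5181 ≈ 6950 m/s.

Δv ≈ 6950 m/s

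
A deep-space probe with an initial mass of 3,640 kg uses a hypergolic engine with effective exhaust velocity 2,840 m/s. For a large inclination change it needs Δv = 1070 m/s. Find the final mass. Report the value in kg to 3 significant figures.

final mass ≈ 2500 kg

By the Tsiolkovsky rocket equation, m₀/m_f = exp(Δv / v_e) = exp(1070 / 2840.0) = exp(0.3768) = 1.4576.
m_f = m₀ / 1.4576 = 3,640 / 1.4576 = 2,497.26 kg.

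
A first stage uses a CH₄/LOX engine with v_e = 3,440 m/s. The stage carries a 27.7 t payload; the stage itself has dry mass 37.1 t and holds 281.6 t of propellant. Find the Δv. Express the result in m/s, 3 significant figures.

Δv ≈ 5770 m/s

m₀ = payload + dry + propellant = 27.7 + 37.1 + 281.6 = 346.4 t.
m_f = payload + dry = 27.7 + 37.1 = 64.8 t.
Using Δv = v_e ln(m₀/m_f): Δv = v_e · ln(m₀/m_f) = 3440.0 × ln(5.346) = 3440.0 × 1.6763 ≈ 5766.4 m/s.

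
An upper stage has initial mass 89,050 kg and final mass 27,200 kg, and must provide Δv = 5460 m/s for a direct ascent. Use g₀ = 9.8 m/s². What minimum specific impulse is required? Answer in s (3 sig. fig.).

Isp ≈ 470 s

ln(m₀/m_f) = ln(89050/27200) = ln(3.274) = 1.1860.
Using Δv = v_e ln(m₀/m_f): v_e = Δv / ln(m₀/m_f) = 5460 / 1.1860 = 4603.8 m/s.
Isp = v_e / g₀ = 4603.8 / 9.8 = 469.8 s.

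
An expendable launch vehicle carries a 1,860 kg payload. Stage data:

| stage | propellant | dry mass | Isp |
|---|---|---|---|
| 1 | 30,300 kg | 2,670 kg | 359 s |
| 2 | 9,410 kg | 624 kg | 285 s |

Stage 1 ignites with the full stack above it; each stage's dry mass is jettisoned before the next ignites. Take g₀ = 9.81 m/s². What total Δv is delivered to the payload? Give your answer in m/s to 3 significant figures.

Ignition mass of stage 1 = 30,300+2,670 + 9,410+624 + 1,860 = 44,864 kg.
Stage 1: m₀ = 44,864 kg, m_f = 44,864 − 30,300 = 14,564 kg; Δv = 359×9.81×ln(3.08) = 3521.8×1.1251 ≈ 3962 m/s.
Stage 2: m₀ = 11,894 kg, m_f = 11,894 − 9,410 = 2,484 kg; Δv = 285×9.81×ln(4.788) = 2795.9×1.5662 ≈ 4379 m/s.
Total Δv = 3962 + 4379 = 8341 m/s.

Δv ≈ 8340 m/s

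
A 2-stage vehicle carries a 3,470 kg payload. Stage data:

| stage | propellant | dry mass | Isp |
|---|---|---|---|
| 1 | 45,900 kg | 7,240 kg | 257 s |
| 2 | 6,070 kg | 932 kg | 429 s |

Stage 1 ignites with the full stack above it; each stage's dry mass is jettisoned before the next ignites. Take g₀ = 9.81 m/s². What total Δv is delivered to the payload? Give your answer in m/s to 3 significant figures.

Δv ≈ 6870 m/s

Ignition mass of stage 1 = 45,900+7,240 + 6,070+932 + 3,470 = 63,612 kg.
Stage 1: m₀ = 63,612 kg, m_f = 63,612 − 45,900 = 17,712 kg; Δv = 257×9.81×ln(3.591) = 2521.2×1.2786 ≈ 3223 m/s.
Stage 2: m₀ = 10,472 kg, m_f = 10,472 − 6,070 = 4,402 kg; Δv = 429×9.81×ln(2.379) = 4208.5×0.8666 ≈ 3647 m/s.
Total Δv = 3223 + 3647 = 6870 m/s.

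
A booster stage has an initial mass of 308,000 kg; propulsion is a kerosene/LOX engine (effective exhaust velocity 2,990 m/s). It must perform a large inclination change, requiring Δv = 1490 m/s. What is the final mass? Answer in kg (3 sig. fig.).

Rocket equation: m₀/m_f = exp(Δv / v_e) = exp(1490 / 2990.0) = exp(0.4983) = 1.6460.
m_f = m₀ / 1.6460 = 308,000 / 1.6460 = 187,120 kg.

final mass ≈ 187000 kg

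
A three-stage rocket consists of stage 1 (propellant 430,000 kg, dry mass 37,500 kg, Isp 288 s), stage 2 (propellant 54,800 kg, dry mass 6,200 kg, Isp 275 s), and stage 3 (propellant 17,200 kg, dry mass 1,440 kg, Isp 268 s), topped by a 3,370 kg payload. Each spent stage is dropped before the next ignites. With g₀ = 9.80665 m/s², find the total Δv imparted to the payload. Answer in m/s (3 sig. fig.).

Δv ≈ 11200 m/s

Ignition mass of stage 1 = 430,000+37,500 + 54,800+6,200 + 17,200+1,440 + 3,370 = 550,510 kg.
Stage 1: m₀ = 550,510 kg, m_f = 550,510 − 430,000 = 120,510 kg; Δv = 288×9.80665×ln(4.568) = 2824.3×1.5191 ≈ 4290 m/s.
Stage 2: m₀ = 83,010 kg, m_f = 83,010 − 54,800 = 28,210 kg; Δv = 275×9.80665×ln(2.943) = 2696.8×1.0793 ≈ 2911 m/s.
Stage 3: m₀ = 22,010 kg, m_f = 22,010 − 17,200 = 4,810 kg; Δv = 268×9.80665×ln(4.576) = 2628.2×1.5208 ≈ 3997 m/s.
Total Δv = 4290 + 2911 + 3997 = 11198 m/s.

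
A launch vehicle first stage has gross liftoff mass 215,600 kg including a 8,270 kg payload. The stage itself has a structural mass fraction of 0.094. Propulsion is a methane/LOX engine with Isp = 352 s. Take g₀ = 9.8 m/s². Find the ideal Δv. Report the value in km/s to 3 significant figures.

Stage wet mass = m₀ − payload = 215,600 − 8,270 = 207,330 kg.
Stage dry mass = ε × stage wet mass = 0.094 × 207,330 = 19,489 kg.
Burnout mass m_f = stage dry + payload = 19,489 + 8,270 = 27,759 kg.
v_e = Isp · g₀ = 352 × 9.8 = 3449.6 m/s.
From the ideal rocket equation, Δv = v_e · ln(215,600/27,759) = 3449.6 × ln(7.767) = 3449.6 × 2.0499 ≈ 7071 m/s.

Δv ≈ 7.07 km/s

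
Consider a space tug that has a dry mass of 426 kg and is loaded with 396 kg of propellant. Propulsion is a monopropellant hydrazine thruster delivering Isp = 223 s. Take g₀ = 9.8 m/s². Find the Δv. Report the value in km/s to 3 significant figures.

v_e = Isp · g₀ = 223 × 9.8 = 2185.4 m/s.
m₀ = m_dry + m_prop = 426 + 396 = 822 kg.
Using Δv = v_e ln(m₀/m_f): Δv = v_e · ln(m₀/m_f) = 2185.4 × ln(1.93) = 2185.4 × 0.6573 ≈ 1436.5 m/s.

Δv ≈ 1.44 km/s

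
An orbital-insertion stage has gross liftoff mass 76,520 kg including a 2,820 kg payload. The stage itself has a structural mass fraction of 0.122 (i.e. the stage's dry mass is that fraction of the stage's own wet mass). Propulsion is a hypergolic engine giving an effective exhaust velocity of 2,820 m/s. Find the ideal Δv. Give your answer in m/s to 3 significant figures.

Stage wet mass = m₀ − payload = 76,520 − 2,820 = 73,700 kg.
Stage dry mass = ε × stage wet mass = 0.122 × 73,700 = 8,991.4 kg.
Burnout mass m_f = stage dry + payload = 8,991.4 + 2,820 = 11,811.4 kg.
Δv = v_e · ln(76,520/11,811.4) = 2820.0 × ln(6.478) = 2820.0 × 1.8685 ≈ 5269 m/s.

Δv ≈ 5270 m/s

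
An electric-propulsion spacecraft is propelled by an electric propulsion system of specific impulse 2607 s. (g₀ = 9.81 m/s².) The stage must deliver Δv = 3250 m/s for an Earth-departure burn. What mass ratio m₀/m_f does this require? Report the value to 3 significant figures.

v_e = Isp · g₀ = 2607 × 9.81 = 25574.7 m/s.
Rocket equation: m₀/m_f = exp(Δv / v_e) = exp(3250 / 25574.7) = exp(0.1271) = 1.1355.

mass ratio ≈ 1.14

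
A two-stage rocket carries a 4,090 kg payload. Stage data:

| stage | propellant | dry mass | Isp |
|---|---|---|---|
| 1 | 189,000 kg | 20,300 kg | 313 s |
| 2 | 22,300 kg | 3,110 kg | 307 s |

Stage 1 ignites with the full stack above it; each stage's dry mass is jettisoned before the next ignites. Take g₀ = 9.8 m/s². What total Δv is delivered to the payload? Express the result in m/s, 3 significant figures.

Ignition mass of stage 1 = 189,000+20,300 + 22,300+3,110 + 4,090 = 238,800 kg.
Stage 1: m₀ = 238,800 kg, m_f = 238,800 − 189,000 = 49,800 kg; Δv = 313×9.8×ln(4.795) = 3067.4×1.5676 ≈ 4808 m/s.
Stage 2: m₀ = 29,500 kg, m_f = 29,500 − 22,300 = 7,200 kg; Δv = 307×9.8×ln(4.097) = 3008.6×1.4103 ≈ 4243 m/s.
Total Δv = 4808 + 4243 = 9051 m/s.

Δv ≈ 9050 m/s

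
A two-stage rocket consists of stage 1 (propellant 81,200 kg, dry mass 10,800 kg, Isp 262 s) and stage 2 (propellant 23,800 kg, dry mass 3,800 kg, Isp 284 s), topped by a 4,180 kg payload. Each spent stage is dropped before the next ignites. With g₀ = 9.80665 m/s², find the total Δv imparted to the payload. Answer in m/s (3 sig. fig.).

Δv ≈ 6590 m/s

Ignition mass of stage 1 = 81,200+10,800 + 23,800+3,800 + 4,180 = 123,780 kg.
Stage 1: m₀ = 123,780 kg, m_f = 123,780 − 81,200 = 42,580 kg; Δv = 262×9.80665×ln(2.907) = 2569.3×1.0671 ≈ 2742 m/s.
Stage 2: m₀ = 31,780 kg, m_f = 31,780 − 23,800 = 7,980 kg; Δv = 284×9.80665×ln(3.982) = 2785.1×1.3819 ≈ 3849 m/s.
Total Δv = 2742 + 3849 = 6591 m/s.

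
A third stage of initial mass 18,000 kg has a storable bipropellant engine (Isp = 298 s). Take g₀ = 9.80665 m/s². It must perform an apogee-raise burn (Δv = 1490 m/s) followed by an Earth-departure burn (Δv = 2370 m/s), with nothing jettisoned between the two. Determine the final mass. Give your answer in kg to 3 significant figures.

v_e = Isp · g₀ = 298 × 9.80665 = 2922.4 m/s.
After the first burn: m = 18000 × exp(−1490/2922.4) = 18000 × 0.60058 = 10,810.4 kg.
After the second burn: m = 10,810.4 × exp(−2370/2922.4) = 10,810.4 × 0.44442 = 4,804.36 kg.

final mass ≈ 4800 kg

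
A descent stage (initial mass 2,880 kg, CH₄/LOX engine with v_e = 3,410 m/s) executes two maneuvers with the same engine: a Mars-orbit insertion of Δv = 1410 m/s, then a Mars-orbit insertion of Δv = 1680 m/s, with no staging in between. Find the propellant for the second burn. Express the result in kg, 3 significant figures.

After the first burn: m = 2880 × exp(−1410/3410.0) = 2880 × 0.66134 = 1,904.66 kg.
After the second burn: m = 1,904.66 × exp(−1680/3410.0) = 1,904.66 × 0.61099 = 1,163.73 kg.
Second-burn propellant = 1,904.66 − 1,163.73 = 740.93 kg.

propellant for the second burn ≈ 741 kg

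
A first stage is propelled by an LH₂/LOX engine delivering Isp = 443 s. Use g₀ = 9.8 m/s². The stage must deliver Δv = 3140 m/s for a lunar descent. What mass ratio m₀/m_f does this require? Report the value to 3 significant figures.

v_e = Isp · g₀ = 443 × 9.8 = 4341.4 m/s.
From the ideal rocket equation, m₀/m_f = exp(Δv / v_e) = exp(3140 / 4341.4) = exp(0.7233) = 2.0612.

mass ratio ≈ 2.06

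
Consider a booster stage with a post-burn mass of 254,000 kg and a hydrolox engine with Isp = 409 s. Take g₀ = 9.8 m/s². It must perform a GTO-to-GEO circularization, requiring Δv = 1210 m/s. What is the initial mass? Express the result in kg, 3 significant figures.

initial mass ≈ 344000 kg

v_e = Isp · g₀ = 409 × 9.8 = 4008.2 m/s.
Rocket equation: m₀/m_f = exp(Δv / v_e) = exp(1210 / 4008.2) = exp(0.3019) = 1.3524.
m₀ = m_f × 1.3524 = 254,000 × 1.3524 = 343,510 kg.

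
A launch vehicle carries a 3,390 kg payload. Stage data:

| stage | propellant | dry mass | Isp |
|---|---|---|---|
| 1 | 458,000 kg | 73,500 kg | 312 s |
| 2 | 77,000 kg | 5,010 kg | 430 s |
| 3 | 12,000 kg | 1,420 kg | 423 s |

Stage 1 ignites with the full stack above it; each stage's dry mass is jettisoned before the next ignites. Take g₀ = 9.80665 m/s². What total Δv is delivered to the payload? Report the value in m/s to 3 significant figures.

Δv ≈ 15500 m/s

Ignition mass of stage 1 = 458,000+73,500 + 77,000+5,010 + 12,000+1,420 + 3,390 = 630,320 kg.
Stage 1: m₀ = 630,320 kg, m_f = 630,320 − 458,000 = 172,320 kg; Δv = 312×9.80665×ln(3.658) = 3059.7×1.2969 ≈ 3968 m/s.
Stage 2: m₀ = 98,820 kg, m_f = 98,820 − 77,000 = 21,820 kg; Δv = 430×9.80665×ln(4.529) = 4216.9×1.5105 ≈ 6369 m/s.
Stage 3: m₀ = 16,810 kg, m_f = 16,810 − 12,000 = 4,810 kg; Δv = 423×9.80665×ln(3.495) = 4148.2×1.2513 ≈ 5191 m/s.
Total Δv = 3968 + 6369 + 5191 = 15528 m/s.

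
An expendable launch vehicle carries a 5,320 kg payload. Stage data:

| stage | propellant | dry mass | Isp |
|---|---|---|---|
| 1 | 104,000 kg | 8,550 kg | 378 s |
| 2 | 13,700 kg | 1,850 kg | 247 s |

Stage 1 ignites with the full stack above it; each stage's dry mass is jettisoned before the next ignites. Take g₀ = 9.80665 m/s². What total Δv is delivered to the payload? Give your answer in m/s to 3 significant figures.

Ignition mass of stage 1 = 104,000+8,550 + 13,700+1,850 + 5,320 = 133,420 kg.
Stage 1: m₀ = 133,420 kg, m_f = 133,420 − 104,000 = 29,420 kg; Δv = 378×9.80665×ln(4.535) = 3706.9×1.5118 ≈ 5604 m/s.
Stage 2: m₀ = 20,870 kg, m_f = 20,870 − 13,700 = 7,170 kg; Δv = 247×9.80665×ln(2.911) = 2422.2×1.0684 ≈ 2588 m/s.
Total Δv = 5604 + 2588 = 8192 m/s.

Δv ≈ 8190 m/s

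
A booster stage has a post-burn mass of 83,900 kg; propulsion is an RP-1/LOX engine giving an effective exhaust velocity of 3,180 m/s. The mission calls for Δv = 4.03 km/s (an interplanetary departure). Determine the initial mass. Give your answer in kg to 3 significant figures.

initial mass ≈ 298000 kg

Using Δv = v_e ln(m₀/m_f): m₀/m_f = exp(Δv / v_e) = exp(4030 / 3180.0) = exp(1.2673) = 3.5512.
m₀ = m_f × 3.5512 = 83,900 × 3.5512 = 297,946 kg.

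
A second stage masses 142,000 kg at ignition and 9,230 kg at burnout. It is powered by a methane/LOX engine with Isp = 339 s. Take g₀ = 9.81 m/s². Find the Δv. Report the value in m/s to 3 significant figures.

v_e = Isp · g₀ = 339 × 9.81 = 3325.6 m/s.
Δv = v_e · ln(m₀/m_f) = 3325.6 × ln(15.38) = 3325.6 × 2.7334 ≈ 9090.1 m/s.

Δv ≈ 9090 m/s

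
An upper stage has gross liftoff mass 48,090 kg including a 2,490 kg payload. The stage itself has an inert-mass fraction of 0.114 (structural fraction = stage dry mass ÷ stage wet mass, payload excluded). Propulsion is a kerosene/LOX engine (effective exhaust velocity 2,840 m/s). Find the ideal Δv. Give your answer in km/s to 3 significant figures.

Stage wet mass = m₀ − payload = 48,090 − 2,490 = 45,600 kg.
Stage dry mass = ε × stage wet mass = 0.114 × 45,600 = 5,198.4 kg.
Burnout mass m_f = stage dry + payload = 5,198.4 + 2,490 = 7,688.4 kg.
Δv = v_e · ln(48,090/7,688.4) = 2840.0 × ln(6.255) = 2840.0 × 1.8334 ≈ 5207 m/s.

Δv ≈ 5.21 km/s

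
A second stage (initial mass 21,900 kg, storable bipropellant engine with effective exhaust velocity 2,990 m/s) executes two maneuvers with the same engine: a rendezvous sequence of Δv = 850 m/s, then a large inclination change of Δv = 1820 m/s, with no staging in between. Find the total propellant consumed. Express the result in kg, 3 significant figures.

total propellant consumed ≈ 12900 kg

After the first burn: m = 21900 × exp(−850/2990.0) = 21900 × 0.75256 = 16,481.1 kg.
After the second burn: m = 16,481.1 × exp(−1820/2990.0) = 16,481.1 × 0.54406 = 8,966.71 kg.
Total propellant = m₀ − m_final = 21900 − 8,966.71 = 12,933.29 kg.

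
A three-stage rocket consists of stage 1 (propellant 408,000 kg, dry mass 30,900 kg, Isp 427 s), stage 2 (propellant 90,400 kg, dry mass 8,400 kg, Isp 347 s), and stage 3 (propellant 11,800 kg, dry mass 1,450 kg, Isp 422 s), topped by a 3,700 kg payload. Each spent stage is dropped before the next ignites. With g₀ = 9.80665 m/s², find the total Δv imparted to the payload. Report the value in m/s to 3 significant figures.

Ignition mass of stage 1 = 408,000+30,900 + 90,400+8,400 + 11,800+1,450 + 3,700 = 554,650 kg.
Stage 1: m₀ = 554,650 kg, m_f = 554,650 − 408,000 = 146,650 kg; Δv = 427×9.80665×ln(3.782) = 4187.4×1.3303 ≈ 5571 m/s.
Stage 2: m₀ = 115,750 kg, m_f = 115,750 − 90,400 = 25,350 kg; Δv = 347×9.80665×ln(4.566) = 3402.9×1.5187 ≈ 5168 m/s.
Stage 3: m₀ = 16,950 kg, m_f = 16,950 − 11,800 = 5,150 kg; Δv = 422×9.80665×ln(3.291) = 4138.4×1.1913 ≈ 4930 m/s.
Total Δv = 5571 + 5168 + 4930 = 15669 m/s.

Δv ≈ 15700 m/s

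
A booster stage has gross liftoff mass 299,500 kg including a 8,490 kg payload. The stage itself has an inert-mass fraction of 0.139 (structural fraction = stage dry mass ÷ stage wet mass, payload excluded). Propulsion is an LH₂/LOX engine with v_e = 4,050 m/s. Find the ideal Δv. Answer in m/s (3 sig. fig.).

Δv ≈ 7340 m/s

Stage wet mass = m₀ − payload = 299,500 − 8,490 = 291,010 kg.
Stage dry mass = ε × stage wet mass = 0.139 × 291,010 = 40,450.4 kg.
Burnout mass m_f = stage dry + payload = 40,450.4 + 8,490 = 48,940.4 kg.
Using Δv = v_e ln(m₀/m_f): Δv = v_e · ln(299,500/48,940.4) = 4050.0 × ln(6.12) = 4050.0 × 1.8115 ≈ 7337 m/s.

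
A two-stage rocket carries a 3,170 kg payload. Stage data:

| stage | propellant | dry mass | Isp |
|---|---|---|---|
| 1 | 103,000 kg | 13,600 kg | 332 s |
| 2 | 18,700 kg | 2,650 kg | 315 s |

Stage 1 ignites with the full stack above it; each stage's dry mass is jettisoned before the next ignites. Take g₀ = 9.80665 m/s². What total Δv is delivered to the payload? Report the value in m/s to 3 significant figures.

Δv ≈ 8700 m/s

Ignition mass of stage 1 = 103,000+13,600 + 18,700+2,650 + 3,170 = 141,120 kg.
Stage 1: m₀ = 141,120 kg, m_f = 141,120 − 103,000 = 38,120 kg; Δv = 332×9.80665×ln(3.702) = 3255.8×1.3089 ≈ 4261 m/s.
Stage 2: m₀ = 24,520 kg, m_f = 24,520 − 18,700 = 5,820 kg; Δv = 315×9.80665×ln(4.213) = 3089.1×1.4382 ≈ 4443 m/s.
Total Δv = 4261 + 4443 = 8704 m/s.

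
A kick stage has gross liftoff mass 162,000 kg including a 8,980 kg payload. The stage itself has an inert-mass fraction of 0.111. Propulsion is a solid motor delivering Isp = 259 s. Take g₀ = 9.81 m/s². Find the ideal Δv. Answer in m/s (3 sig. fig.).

Stage wet mass = m₀ − payload = 162,000 − 8,980 = 153,020 kg.
Stage dry mass = ε × stage wet mass = 0.111 × 153,020 = 16,985.2 kg.
Burnout mass m_f = stage dry + payload = 16,985.2 + 8,980 = 25,965.2 kg.
v_e = Isp · g₀ = 259 × 9.81 = 2540.8 m/s.
Rocket equation: Δv = v_e · ln(162,000/25,965.2) = 2540.8 × ln(6.239) = 2540.8 × 1.8308 ≈ 4652 m/s.

Δv ≈ 4650 m/s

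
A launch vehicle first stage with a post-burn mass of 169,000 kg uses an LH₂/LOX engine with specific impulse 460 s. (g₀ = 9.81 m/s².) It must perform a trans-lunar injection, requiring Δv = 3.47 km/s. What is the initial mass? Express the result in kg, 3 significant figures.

initial mass ≈ 365000 kg

v_e = Isp · g₀ = 460 × 9.81 = 4512.6 m/s.
By the Tsiolkovsky rocket equation, m₀/m_f = exp(Δv / v_e) = exp(3470 / 4512.6) = exp(0.7690) = 2.1575.
m₀ = m_f × 2.1575 = 169,000 × 2.1575 = 364,618 kg.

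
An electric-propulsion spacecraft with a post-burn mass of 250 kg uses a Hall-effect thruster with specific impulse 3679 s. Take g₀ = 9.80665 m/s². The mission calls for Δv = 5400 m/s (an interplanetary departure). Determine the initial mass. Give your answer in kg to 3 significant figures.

v_e = Isp · g₀ = 3679 × 9.80665 = 36078.7 m/s.
m₀/m_f = exp(Δv / v_e) = exp(5400 / 36078.7) = exp(0.1497) = 1.1615.
m₀ = m_f × 1.1615 = 250 × 1.1615 = 290.375 kg.

initial mass ≈ 290 kg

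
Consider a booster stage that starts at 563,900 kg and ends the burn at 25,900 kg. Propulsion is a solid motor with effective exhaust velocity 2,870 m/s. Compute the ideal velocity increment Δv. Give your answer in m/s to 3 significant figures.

Rocket equation: Δv = v_e · ln(m₀/m_f) = 2870.0 × ln(21.77) = 2870.0 × 3.0806 ≈ 8841.4 m/s.

Δv ≈ 8840 m/s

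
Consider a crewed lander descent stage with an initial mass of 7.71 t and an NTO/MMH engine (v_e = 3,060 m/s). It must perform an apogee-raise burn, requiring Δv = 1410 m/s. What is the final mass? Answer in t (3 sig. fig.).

Rocket equation: m₀/m_f = exp(Δv / v_e) = exp(1410 / 3060.0) = exp(0.4608) = 1.5853.
m_f = m₀ / 1.5853 = 7.71 / 1.5853 = 4.86343 t.

final mass ≈ 4.86 t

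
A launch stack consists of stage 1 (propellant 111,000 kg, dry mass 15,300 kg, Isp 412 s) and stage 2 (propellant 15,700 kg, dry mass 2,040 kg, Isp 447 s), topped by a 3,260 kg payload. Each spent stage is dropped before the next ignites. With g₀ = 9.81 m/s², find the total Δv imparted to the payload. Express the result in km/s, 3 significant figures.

Δv ≈ 11.7 km/s

Ignition mass of stage 1 = 111,000+15,300 + 15,700+2,040 + 3,260 = 147,300 kg.
Stage 1: m₀ = 147,300 kg, m_f = 147,300 − 111,000 = 36,300 kg; Δv = 412×9.81×ln(4.058) = 4041.7×1.4007 ≈ 5661 m/s.
Stage 2: m₀ = 21,000 kg, m_f = 21,000 − 15,700 = 5,300 kg; Δv = 447×9.81×ln(3.962) = 4385.1×1.3768 ≈ 6037 m/s.
Total Δv = 5661 + 6037 = 11698 m/s.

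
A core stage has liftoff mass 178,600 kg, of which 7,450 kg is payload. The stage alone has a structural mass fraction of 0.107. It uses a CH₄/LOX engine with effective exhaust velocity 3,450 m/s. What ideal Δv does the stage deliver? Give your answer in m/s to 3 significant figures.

Stage wet mass = m₀ − payload = 178,600 − 7,450 = 171,150 kg.
Stage dry mass = ε × stage wet mass = 0.107 × 171,150 = 18,313.1 kg.
Burnout mass m_f = stage dry + payload = 18,313.1 + 7,450 = 25,763.1 kg.
Δv = v_e · ln(178,600/25,763.1) = 3450.0 × ln(6.932) = 3450.0 × 1.9362 ≈ 6680 m/s.

Δv ≈ 6680 m/s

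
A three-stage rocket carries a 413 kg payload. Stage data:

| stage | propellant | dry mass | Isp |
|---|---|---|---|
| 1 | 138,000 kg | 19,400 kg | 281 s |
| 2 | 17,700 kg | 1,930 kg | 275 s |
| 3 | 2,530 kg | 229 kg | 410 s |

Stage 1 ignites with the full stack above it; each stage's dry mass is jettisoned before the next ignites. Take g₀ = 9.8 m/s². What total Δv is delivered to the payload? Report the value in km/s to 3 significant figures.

Ignition mass of stage 1 = 138,000+19,400 + 17,700+1,930 + 2,530+229 + 413 = 180,202 kg.
Stage 1: m₀ = 180,202 kg, m_f = 180,202 − 138,000 = 42,202 kg; Δv = 281×9.8×ln(4.27) = 2753.8×1.4516 ≈ 3997 m/s.
Stage 2: m₀ = 22,802 kg, m_f = 22,802 − 17,700 = 5,102 kg; Δv = 275×9.8×ln(4.469) = 2695.0×1.4972 ≈ 4035 m/s.
Stage 3: m₀ = 3,172 kg, m_f = 3,172 − 2,530 = 642 kg; Δv = 410×9.8×ln(4.941) = 4018.0×1.5975 ≈ 6419 m/s.
Total Δv = 3997 + 4035 + 6419 = 14451 m/s.

Δv ≈ 14.5 km/s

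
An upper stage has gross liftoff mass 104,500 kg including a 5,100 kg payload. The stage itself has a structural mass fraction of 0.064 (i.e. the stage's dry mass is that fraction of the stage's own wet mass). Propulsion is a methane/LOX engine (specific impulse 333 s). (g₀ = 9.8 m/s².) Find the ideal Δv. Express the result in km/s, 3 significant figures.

Stage wet mass = m₀ − payload = 104,500 − 5,100 = 99,400 kg.
Stage dry mass = ε × stage wet mass = 0.064 × 99,400 = 6,361.6 kg.
Burnout mass m_f = stage dry + payload = 6,361.6 + 5,100 = 11,461.6 kg.
v_e = Isp · g₀ = 333 × 9.8 = 3263.4 m/s.
Rocket equation: Δv = v_e · ln(104,500/11,461.6) = 3263.4 × ln(9.117) = 3263.4 × 2.2102 ≈ 7213 m/s.

Δv ≈ 7.21 km/s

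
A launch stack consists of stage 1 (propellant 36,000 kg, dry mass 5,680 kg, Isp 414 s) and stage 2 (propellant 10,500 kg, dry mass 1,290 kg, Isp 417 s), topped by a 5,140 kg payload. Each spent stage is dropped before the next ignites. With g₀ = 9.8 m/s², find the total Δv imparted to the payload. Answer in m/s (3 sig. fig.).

Ignition mass of stage 1 = 36,000+5,680 + 10,500+1,290 + 5,140 = 58,610 kg.
Stage 1: m₀ = 58,610 kg, m_f = 58,610 − 36,000 = 22,610 kg; Δv = 414×9.8×ln(2.592) = 4057.2×0.9525 ≈ 3865 m/s.
Stage 2: m₀ = 16,930 kg, m_f = 16,930 − 10,500 = 6,430 kg; Δv = 417×9.8×ln(2.633) = 4086.6×0.9681 ≈ 3956 m/s.
Total Δv = 3865 + 3956 = 7821 m/s.

Δv ≈ 7820 m/s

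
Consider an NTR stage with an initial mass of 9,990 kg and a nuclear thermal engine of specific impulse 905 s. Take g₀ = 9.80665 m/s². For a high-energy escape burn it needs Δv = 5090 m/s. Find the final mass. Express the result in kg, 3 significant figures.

final mass ≈ 5630 kg

v_e = Isp · g₀ = 905 × 9.80665 = 8875.0 m/s.
m₀/m_f = exp(Δv / v_e) = exp(5090 / 8875.0) = exp(0.5735) = 1.7745.
m_f = m₀ / 1.7745 = 9,990 / 1.7745 = 5,629.75 kg.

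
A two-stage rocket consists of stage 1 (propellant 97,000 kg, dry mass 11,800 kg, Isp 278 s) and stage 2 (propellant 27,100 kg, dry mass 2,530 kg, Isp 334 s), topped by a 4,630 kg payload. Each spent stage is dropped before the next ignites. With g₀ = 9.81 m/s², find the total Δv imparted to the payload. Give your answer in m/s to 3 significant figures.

Δv ≈ 8220 m/s

Ignition mass of stage 1 = 97,000+11,800 + 27,100+2,530 + 4,630 = 143,060 kg.
Stage 1: m₀ = 143,060 kg, m_f = 143,060 − 97,000 = 46,060 kg; Δv = 278×9.81×ln(3.106) = 2727.2×1.1333 ≈ 3091 m/s.
Stage 2: m₀ = 34,260 kg, m_f = 34,260 − 27,100 = 7,160 kg; Δv = 334×9.81×ln(4.785) = 3276.5×1.5655 ≈ 5129 m/s.
Total Δv = 3091 + 5129 = 8220 m/s.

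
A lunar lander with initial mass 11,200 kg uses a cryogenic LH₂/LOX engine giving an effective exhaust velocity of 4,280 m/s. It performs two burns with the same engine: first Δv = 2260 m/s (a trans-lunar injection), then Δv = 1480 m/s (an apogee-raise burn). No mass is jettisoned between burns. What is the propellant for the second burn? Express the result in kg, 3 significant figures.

propellant for the second burn ≈ 1930 kg

After the first burn: m = 11200 × exp(−2260/4280.0) = 11200 × 0.58976 = 6,605.31 kg.
After the second burn: m = 6,605.31 × exp(−1480/4280.0) = 6,605.31 × 0.70766 = 4,674.31 kg.
Second-burn propellant = 6,605.31 − 4,674.31 = 1,931 kg.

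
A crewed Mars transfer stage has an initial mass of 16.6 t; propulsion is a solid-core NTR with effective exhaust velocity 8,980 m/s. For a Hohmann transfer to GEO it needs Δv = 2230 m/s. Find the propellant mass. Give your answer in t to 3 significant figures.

propellant mass ≈ 3.65 t

m₀/m_f = exp(Δv / v_e) = exp(2230 / 8980.0) = exp(0.2483) = 1.2819.
m_f = 16.6 / 1.2819 = 12.9495 t, so propellant = m₀ − m_f = 16.6 − 12.9495 = 3.6505 t.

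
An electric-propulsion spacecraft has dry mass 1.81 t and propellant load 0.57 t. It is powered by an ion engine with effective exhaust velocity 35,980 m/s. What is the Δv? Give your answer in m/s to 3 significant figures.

m₀ = m_dry + m_prop = 1.81 + 0.57 = 2.38 t.
Using Δv = v_e ln(m₀/m_f): Δv = v_e · ln(m₀/m_f) = 35980.0 × ln(1.315) = 35980.0 × 0.2738 ≈ 9850.4 m/s.

Δv ≈ 9850 m/s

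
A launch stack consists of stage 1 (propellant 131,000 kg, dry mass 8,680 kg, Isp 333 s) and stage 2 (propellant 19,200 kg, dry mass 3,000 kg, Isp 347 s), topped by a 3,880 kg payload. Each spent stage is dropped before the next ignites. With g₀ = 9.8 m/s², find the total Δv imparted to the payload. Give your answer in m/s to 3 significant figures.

Ignition mass of stage 1 = 131,000+8,680 + 19,200+3,000 + 3,880 = 165,760 kg.
Stage 1: m₀ = 165,760 kg, m_f = 165,760 − 131,000 = 34,760 kg; Δv = 333×9.8×ln(4.769) = 3263.4×1.5621 ≈ 5098 m/s.
Stage 2: m₀ = 26,080 kg, m_f = 26,080 − 19,200 = 6,880 kg; Δv = 347×9.8×ln(3.791) = 3400.6×1.3326 ≈ 4531 m/s.
Total Δv = 5098 + 4531 = 9629 m/s.

Δv ≈ 9630 m/s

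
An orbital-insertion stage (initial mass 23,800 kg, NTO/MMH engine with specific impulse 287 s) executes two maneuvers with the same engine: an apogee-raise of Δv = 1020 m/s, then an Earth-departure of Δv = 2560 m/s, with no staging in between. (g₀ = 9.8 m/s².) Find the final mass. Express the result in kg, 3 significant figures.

final mass ≈ 6660 kg

v_e = Isp · g₀ = 287 × 9.8 = 2812.6 m/s.
After the first burn: m = 23800 × exp(−1020/2812.6) = 23800 × 0.69583 = 16,560.8 kg.
After the second burn: m = 16,560.8 × exp(−2560/2812.6) = 16,560.8 × 0.40245 = 6,664.89 kg.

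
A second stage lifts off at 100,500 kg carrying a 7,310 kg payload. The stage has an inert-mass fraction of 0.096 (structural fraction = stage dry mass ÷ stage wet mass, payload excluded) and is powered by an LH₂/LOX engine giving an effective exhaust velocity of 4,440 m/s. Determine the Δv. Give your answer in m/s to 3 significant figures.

Stage wet mass = m₀ − payload = 100,500 − 7,310 = 93,190 kg.
Stage dry mass = ε × stage wet mass = 0.096 × 93,190 = 8,946.24 kg.
Burnout mass m_f = stage dry + payload = 8,946.24 + 7,310 = 16,256.24 kg.
Using Δv = v_e ln(m₀/m_f): Δv = v_e · ln(100,500/16,256.24) = 4440.0 × ln(6.182) = 4440.0 × 1.8217 ≈ 8088 m/s.

Δv ≈ 8090 m/s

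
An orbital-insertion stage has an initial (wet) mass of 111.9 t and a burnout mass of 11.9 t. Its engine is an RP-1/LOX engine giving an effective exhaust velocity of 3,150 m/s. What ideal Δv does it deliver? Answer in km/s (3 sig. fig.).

By the Tsiolkovsky rocket equation, Δv = v_e · ln(m₀/m_f) = 3150.0 × ln(9.403) = 3150.0 × 2.2411 ≈ 7059.4 m/s.

Δv ≈ 7.06 km/s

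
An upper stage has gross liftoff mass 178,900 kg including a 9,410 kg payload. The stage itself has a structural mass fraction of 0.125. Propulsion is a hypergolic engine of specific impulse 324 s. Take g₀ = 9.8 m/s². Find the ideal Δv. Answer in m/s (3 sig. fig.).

Δv ≈ 5610 m/s

Stage wet mass = m₀ − payload = 178,900 − 9,410 = 169,490 kg.
Stage dry mass = ε × stage wet mass = 0.125 × 169,490 = 21,186.3 kg.
Burnout mass m_f = stage dry + payload = 21,186.3 + 9,410 = 30,596.3 kg.
v_e = Isp · g₀ = 324 × 9.8 = 3175.2 m/s.
Δv = v_e · ln(178,900/30,596.3) = 3175.2 × ln(5.847) = 3175.2 × 1.7659 ≈ 5607 m/s.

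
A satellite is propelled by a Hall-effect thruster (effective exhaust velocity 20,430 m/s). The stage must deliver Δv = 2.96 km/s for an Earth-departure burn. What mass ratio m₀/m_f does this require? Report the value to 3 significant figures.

Using Δv = v_e ln(m₀/m_f): m₀/m_f = exp(Δv / v_e) = exp(2960 / 20430.0) = exp(0.1449) = 1.1559.

mass ratio ≈ 1.16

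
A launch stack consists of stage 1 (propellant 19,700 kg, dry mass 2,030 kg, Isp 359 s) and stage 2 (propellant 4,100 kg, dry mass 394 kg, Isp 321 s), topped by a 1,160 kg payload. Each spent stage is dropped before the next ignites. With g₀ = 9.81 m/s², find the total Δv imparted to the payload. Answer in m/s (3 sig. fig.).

Ignition mass of stage 1 = 19,700+2,030 + 4,100+394 + 1,160 = 27,384 kg.
Stage 1: m₀ = 27,384 kg, m_f = 27,384 − 19,700 = 7,684 kg; Δv = 359×9.81×ln(3.564) = 3521.8×1.2708 ≈ 4476 m/s.
Stage 2: m₀ = 5,654 kg, m_f = 5,654 − 4,100 = 1,554 kg; Δv = 321×9.81×ln(3.638) = 3149.0×1.2915 ≈ 4067 m/s.
Total Δv = 4476 + 4067 = 8543 m/s.

Δv ≈ 8540 m/s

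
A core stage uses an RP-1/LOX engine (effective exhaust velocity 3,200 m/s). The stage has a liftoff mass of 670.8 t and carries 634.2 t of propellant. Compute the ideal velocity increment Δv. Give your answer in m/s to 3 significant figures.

m_f = m₀ − m_prop = 670.8 − 634.2 = 36.6 t.
By the Tsiolkovsky rocket equation, Δv = v_e · ln(m₀/m_f) = 3200.0 × ln(18.33) = 3200.0 × 2.9084 ≈ 9307.0 m/s.

Δv ≈ 9310 m/s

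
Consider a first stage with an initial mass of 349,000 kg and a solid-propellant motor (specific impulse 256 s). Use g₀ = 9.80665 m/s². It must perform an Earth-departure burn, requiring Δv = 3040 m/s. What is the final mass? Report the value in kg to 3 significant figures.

v_e = Isp · g₀ = 256 × 9.80665 = 2510.5 m/s.
Using Δv = v_e ln(m₀/m_f): m₀/m_f = exp(Δv / v_e) = exp(3040 / 2510.5) = exp(1.2109) = 3.3565.
m_f = m₀ / 3.3565 = 349,000 / 3.3565 = 103,977 kg.

final mass ≈ 104000 kg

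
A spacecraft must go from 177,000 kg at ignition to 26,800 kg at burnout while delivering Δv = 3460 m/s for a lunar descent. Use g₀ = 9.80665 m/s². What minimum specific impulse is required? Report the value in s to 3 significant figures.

Isp ≈ 187 s

ln(m₀/m_f) = ln(177000/26800) = ln(6.604) = 1.8877.
Using Δv = v_e ln(m₀/m_f): v_e = Δv / ln(m₀/m_f) = 3460 / 1.8877 = 1832.9 m/s.
Isp = v_e / g₀ = 1832.9 / 9.80665 = 186.9 s.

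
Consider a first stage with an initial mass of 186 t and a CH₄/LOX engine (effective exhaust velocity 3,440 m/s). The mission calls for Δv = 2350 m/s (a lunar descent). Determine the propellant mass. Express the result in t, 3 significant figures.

propellant mass ≈ 92.1 t

m₀/m_f = exp(Δv / v_e) = exp(2350 / 3440.0) = exp(0.6831) = 1.9801.
m_f = 186 / 1.9801 = 93.9346 t, so propellant = m₀ − m_f = 186 − 93.9346 = 92.0654 t.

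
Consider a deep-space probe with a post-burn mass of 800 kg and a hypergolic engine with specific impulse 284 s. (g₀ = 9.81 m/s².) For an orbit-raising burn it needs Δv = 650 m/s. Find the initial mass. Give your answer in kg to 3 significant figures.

initial mass ≈ 1010 kg

v_e = Isp · g₀ = 284 × 9.81 = 2786.0 m/s.
m₀/m_f = exp(Δv / v_e) = exp(650 / 2786.0) = exp(0.2333) = 1.2628.
m₀ = m_f × 1.2628 = 800 × 1.2628 = 1,010.24 kg.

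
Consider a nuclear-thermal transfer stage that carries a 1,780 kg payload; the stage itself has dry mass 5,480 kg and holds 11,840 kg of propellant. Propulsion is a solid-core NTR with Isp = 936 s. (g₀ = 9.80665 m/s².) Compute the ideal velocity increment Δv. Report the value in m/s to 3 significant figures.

v_e = Isp · g₀ = 936 × 9.80665 = 9179.0 m/s.
m₀ = payload + dry + propellant = 1,780 + 5,480 + 11,840 = 19,100 kg.
m_f = payload + dry = 1,780 + 5,480 = 7,260 kg.
Δv = v_e · ln(m₀/m_f) = 9179.0 × ln(2.631) = 9179.0 × 0.9673 ≈ 8878.9 m/s.

Δv ≈ 8880 m/s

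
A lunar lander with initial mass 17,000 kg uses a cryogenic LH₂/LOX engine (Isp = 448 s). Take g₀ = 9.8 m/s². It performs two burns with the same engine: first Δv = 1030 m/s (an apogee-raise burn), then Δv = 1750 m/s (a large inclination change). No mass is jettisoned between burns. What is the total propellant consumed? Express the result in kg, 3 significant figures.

total propellant consumed ≈ 7970 kg

v_e = Isp · g₀ = 448 × 9.8 = 4390.4 m/s.
After the first burn: m = 17000 × exp(−1030/4390.4) = 17000 × 0.79088 = 13,445 kg.
After the second burn: m = 13,445 × exp(−1750/4390.4) = 13,445 × 0.67126 = 9,025.09 kg.
Total propellant = m₀ − m_final = 17000 − 9,025.09 = 7,974.91 kg.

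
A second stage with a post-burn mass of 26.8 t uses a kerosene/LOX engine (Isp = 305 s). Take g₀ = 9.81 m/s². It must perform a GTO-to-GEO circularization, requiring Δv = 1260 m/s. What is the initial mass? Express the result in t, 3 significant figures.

initial mass ≈ 40.8 t

v_e = Isp · g₀ = 305 × 9.81 = 2992.1 m/s.
By the Tsiolkovsky rocket equation, m₀/m_f = exp(Δv / v_e) = exp(1260 / 2992.1) = exp(0.4211) = 1.5237.
m₀ = m_f × 1.5237 = 26.8 × 1.5237 = 40.8352 t.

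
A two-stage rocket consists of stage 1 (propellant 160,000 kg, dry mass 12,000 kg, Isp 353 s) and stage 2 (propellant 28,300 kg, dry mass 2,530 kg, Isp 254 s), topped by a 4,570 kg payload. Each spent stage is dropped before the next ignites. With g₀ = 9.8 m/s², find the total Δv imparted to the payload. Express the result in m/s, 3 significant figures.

Δv ≈ 9110 m/s

Ignition mass of stage 1 = 160,000+12,000 + 28,300+2,530 + 4,570 = 207,400 kg.
Stage 1: m₀ = 207,400 kg, m_f = 207,400 − 160,000 = 47,400 kg; Δv = 353×9.8×ln(4.376) = 3459.4×1.4760 ≈ 5106 m/s.
Stage 2: m₀ = 35,400 kg, m_f = 35,400 − 28,300 = 7,100 kg; Δv = 254×9.8×ln(4.986) = 2489.2×1.6066 ≈ 3999 m/s.
Total Δv = 5106 + 3999 = 9105 m/s.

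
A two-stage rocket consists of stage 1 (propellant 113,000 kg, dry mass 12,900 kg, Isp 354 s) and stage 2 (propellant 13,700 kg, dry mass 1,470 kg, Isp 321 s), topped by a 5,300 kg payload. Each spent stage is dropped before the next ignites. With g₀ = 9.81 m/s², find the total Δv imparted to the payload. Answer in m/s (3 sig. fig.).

Δv ≈ 8620 m/s

Ignition mass of stage 1 = 113,000+12,900 + 13,700+1,470 + 5,300 = 146,370 kg.
Stage 1: m₀ = 146,370 kg, m_f = 146,370 − 113,000 = 33,370 kg; Δv = 354×9.81×ln(4.386) = 3472.7×1.4785 ≈ 5134 m/s.
Stage 2: m₀ = 20,470 kg, m_f = 20,470 − 13,700 = 6,770 kg; Δv = 321×9.81×ln(3.024) = 3149.0×1.1065 ≈ 3484 m/s.
Total Δv = 5134 + 3484 = 8618 m/s.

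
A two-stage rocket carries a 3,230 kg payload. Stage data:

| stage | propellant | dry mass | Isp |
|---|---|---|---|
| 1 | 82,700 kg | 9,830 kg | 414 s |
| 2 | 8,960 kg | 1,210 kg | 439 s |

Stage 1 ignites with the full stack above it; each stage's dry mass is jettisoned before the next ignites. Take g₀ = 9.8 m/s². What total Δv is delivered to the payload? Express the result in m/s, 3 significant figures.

Ignition mass of stage 1 = 82,700+9,830 + 8,960+1,210 + 3,230 = 105,930 kg.
Stage 1: m₀ = 105,930 kg, m_f = 105,930 − 82,700 = 23,230 kg; Δv = 414×9.8×ln(4.56) = 4057.2×1.5173 ≈ 6156 m/s.
Stage 2: m₀ = 13,400 kg, m_f = 13,400 − 8,960 = 4,440 kg; Δv = 439×9.8×ln(3.018) = 4302.2×1.1046 ≈ 4752 m/s.
Total Δv = 6156 + 4752 = 10908 m/s.

Δv ≈ 10900 m/s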